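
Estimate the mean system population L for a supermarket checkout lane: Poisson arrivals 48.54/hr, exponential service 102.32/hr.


ρ = λ/μ = 48.54/102.32 = 0.4744
L = ρ/(1−ρ) = 0.4744/(1 − 0.4744) = 0.4744/0.5256 = 0.9026

Final: 0.9026


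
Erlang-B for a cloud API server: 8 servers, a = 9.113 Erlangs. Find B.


B(c,a) = (a^c/c!) / Σ_{k=0}^{c} a^k/k!
a^8/8! = 1179.696902
Σ terms (k=0..8): 1.00000 + 9.11300 + 41.52338 + 126.13420 + 287.36524 + 523.75189 + 795.49183 + 1035.61672 + 1179.69690 = 3999.693181
B = 1179.696902/3999.693181 = 0.294947

Final: 0.294947


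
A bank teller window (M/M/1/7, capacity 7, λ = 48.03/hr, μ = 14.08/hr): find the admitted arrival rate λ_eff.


ρ = 3.4112; P_K = (1−ρ)ρ^7/(1−ρ^8) = 0.706888
λ_eff = λ(1 − P_K) = 48.03·(1 − 0.706888) = 48.03·0.293112 = 14.0781 /hr

Final: 14.0781 /hr


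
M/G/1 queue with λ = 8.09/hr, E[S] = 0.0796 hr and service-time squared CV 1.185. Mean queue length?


ρ = λ·E[S] = 8.09·0.0796 = 0.6440
Lq = ρ²(1+C_s²)/(2(1−ρ)) = 0.4147·(1+1.185)/(2·0.3560)
= 0.4147·2.1850/0.7121 = 1.27248

Final: 1.27248


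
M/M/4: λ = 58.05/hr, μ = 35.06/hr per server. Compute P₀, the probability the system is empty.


a = λ/μ = 58.05/35.06 = 1.6557; ρ = a/c = 0.4139
Σ_{k=0}^{3} a^k/k! (terms k=0..3) = 1.00000 + 1.65573 + 1.37073 + 0.75652 = 4.78298
Tail: a^4/(4!(1−ρ)) = 7.51556/(24·0.5861) = 0.53432
P₀ = 1/(4.78298 + 0.53432) = 1/5.31730 = 0.188065

Final: 0.188065


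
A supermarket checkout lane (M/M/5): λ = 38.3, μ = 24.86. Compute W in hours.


a = 1.5406; ρ = 0.3081; P₀ = 0.213852
Lq = P₀·a^c·ρ/(c!(1−ρ)²) = 0.009956
Wq = Lq/λ = 0.009956/38.3 = 0.0002600 hr
W = Wq + 1/μ = 0.0002600 + 0.04023 = 0.04049 hr

Final: 0.04049 hr


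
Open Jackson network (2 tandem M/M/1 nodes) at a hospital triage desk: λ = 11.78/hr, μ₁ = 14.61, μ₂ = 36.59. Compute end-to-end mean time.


Each node sees arrival rate λ = 11.78/hr (tandem ⇒ throughput preserved).
W₁ = 1/(μ₁−λ) = 1/(14.61−11.78) = 0.35336 hr
W₂ = 1/(μ₂−λ) = 1/(36.59−11.78) = 0.04031 hr
W_total = W₁ + W₂ = 0.35336 + 0.04031 = 0.39366 hr

Final: 0.39366 hr


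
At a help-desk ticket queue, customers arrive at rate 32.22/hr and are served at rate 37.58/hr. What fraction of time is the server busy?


ρ = λ/μ = 32.22/37.58 = 0.8574

Final: 0.8574


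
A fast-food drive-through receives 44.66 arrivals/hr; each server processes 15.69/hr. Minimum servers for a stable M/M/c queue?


Stability requires cμ > λ ⇔ c > λ/μ.
λ/μ = 44.66/15.69 = 2.8464
Minimum integer c = ⌊2.8464⌋ + 1 = 3
Check: 3·15.69 = 47.07 > 44.66, while 2·15.69 = 31.38 ≤ 44.66

Final: 3 servers


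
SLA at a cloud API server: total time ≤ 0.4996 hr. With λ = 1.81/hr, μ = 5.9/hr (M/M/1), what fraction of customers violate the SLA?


W ~ Exponential(μ−λ) for M/M/1.
μ − λ = 5.9 − 1.81 = 4.0900
P(W > t) = e^{−(μ−λ)t} = e^{−2.0434} = 0.129592

Final: 0.129592


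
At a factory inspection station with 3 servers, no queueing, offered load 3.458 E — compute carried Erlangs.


B(3,3.458) = 0.397706 (Erlang-B)
Carried load = a(1 − B) = 3.458·(1 − 0.397706) = 3.458·0.602294 = 2.0827 E

Final: 2.0827 Erlangs


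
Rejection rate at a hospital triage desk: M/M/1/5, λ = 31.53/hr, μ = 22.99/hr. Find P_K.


ρ = λ/μ = 31.53/22.99 = 1.3715
P_K = (1−ρ)ρ^K/(1−ρ^(K+1)) = (-0.3715·4.852047)/(1 − 6.654417)
= -1.802370/-5.654417 = 0.318754

Final: 0.318754


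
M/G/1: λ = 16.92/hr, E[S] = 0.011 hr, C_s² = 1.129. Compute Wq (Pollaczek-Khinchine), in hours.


ρ = λ·E[S] = 16.92·0.011 = 0.1861
E[S²] = E[S]²(1+C_s²) = 0.011²·(1+1.129) = 0.0002576
Wq = λ·E[S²]/(2(1−ρ)) = 16.92·0.0002576/(2·0.8139) = 0.002678 hr

Final: 0.002678 hr


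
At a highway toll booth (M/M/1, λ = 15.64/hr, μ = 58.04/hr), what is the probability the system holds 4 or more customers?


ρ = 15.64/58.04 = 0.2695
P(N ≥ n) = ρ^n = 0.2695^4 = 0.005273

Final: 0.005273


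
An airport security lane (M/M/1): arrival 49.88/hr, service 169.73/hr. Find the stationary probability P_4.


ρ = 49.88/169.73 = 0.2939
P_n = (1−ρ)·ρ^n = (1 − 0.2939)·0.2939^4 = 0.7061·0.007459 = 0.005267

Final: 0.005267


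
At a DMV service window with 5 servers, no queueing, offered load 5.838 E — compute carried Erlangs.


B(5,5.838) = 0.348940 (Erlang-B)
Carried load = a(1 − B) = 5.838·(1 − 0.348940) = 5.838·0.651060 = 3.8009 E

Final: 3.8009 Erlangs


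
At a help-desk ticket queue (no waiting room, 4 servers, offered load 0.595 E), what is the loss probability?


B(c,a) = (a^c/c!) / Σ_{k=0}^{c} a^k/k!
a^4/4! = 0.005222
Σ terms (k=0..4): 1.00000 + 0.59500 + 0.17701 + 0.03511 + 0.005222 = 1.812342
B = 0.005222/1.812342 = 0.002881

Final: 0.002881


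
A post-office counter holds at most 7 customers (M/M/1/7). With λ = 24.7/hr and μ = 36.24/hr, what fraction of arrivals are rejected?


ρ = λ/μ = 24.7/36.24 = 0.6816
P_K = (1−ρ)ρ^K/(1−ρ^(K+1)) = (0.3184·0.068322)/(1 − 0.046566)
= 0.021756/0.953434 = 0.022819

Final: 0.022819


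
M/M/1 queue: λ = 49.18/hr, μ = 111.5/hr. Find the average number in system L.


ρ = λ/μ = 49.18/111.5 = 0.4411
L = ρ/(1−ρ) = 0.4411/(1 − 0.4411) = 0.4411/0.5589 = 0.7892

Final: 0.7892


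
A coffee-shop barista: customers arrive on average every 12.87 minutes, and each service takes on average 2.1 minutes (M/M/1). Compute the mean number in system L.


λ = 60/12.87 = 4.6620 /hr
μ = 60/2.1 = 28.5714 /hr
ρ = λ/μ = 4.6620/28.5714 = 0.1632
L = ρ/(1−ρ) = 0.1632/0.8368 = 0.1950

Final: 0.1950


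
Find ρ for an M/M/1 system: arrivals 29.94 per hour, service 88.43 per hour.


ρ = λ/μ = 29.94/88.43 = 0.3386

Final: 0.3386


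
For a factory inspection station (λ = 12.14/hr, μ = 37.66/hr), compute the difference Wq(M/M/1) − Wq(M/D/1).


ρ = 12.14/37.66 = 0.3224
Wq(M/M/1) = ρ/(μ−λ) = 0.3224/25.52 = 0.01263 hr
Wq(M/D/1) = ρ/(2(μ−λ)) = 0.006316 hr
Savings = 0.01263 − 0.006316 = 0.006316 hr

Final: 0.006316 hr


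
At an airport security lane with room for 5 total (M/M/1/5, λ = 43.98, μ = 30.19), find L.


ρ = 43.98/30.19 = 1.4568
L = ρ[1 − (K+1)ρ^K + Kρ^(K+1)] / [(1−ρ)(1−ρ^(K+1))]
Numerator: 1.4568·(1 − 6·6.560857 + 5·9.557684) = 13.727586
Denominator: (-0.4568)·(-8.557684) = 3.908926
L = 13.727586/3.908926 = 3.5119

Final: 3.5119


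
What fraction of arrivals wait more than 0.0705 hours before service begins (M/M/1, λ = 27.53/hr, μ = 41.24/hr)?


ρ = 27.53/41.24 = 0.6676
P(Wq > t) = ρ·e^{−(μ−λ)t} = 0.6676·e^{−0.9666}
= 0.6676·0.380391 = 0.253932

Final: 0.253932


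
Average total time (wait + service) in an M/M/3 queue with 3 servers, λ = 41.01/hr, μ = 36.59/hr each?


a = 1.1208; ρ = 0.3736; P₀ = 0.320154
Lq = P₀·a^c·ρ/(c!(1−ρ)²) = 0.07153
Wq = Lq/λ = 0.07153/41.01 = 0.001744 hr
W = Wq + 1/μ = 0.001744 + 0.02733 = 0.02907 hr

Final: 0.02907 hr


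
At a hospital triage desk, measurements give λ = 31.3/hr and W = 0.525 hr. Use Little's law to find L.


L = λW = 31.3·0.525 = 16.4325

Final: 16.4325


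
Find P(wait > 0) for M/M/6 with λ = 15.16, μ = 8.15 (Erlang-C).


a = λ/μ = 1.8601; ρ = a/6 = 0.3100
P₀ = 0.155506 (from M/M/c formula)
C(c,a) = [a^c/(c!(1−ρ))]·P₀ = [41.42376/(720·0.6900)]·0.155506
= 0.08338·0.155506 = 0.012967

Final: 0.012967


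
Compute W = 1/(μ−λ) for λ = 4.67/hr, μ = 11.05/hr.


W = 1/(μ−λ) = 1/(11.05 − 4.67) = 1/6.38 = 0.1567 hr

Final: 0.1567 hr


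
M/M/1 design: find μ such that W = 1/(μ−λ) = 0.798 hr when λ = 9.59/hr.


W = 1/(μ−λ) ⇒ μ − λ = 1/W = 1/0.798 = 1.2531
μ = λ + 1/W = 9.59 + 1.2531 = 10.8431 per hr

Final: 10.8431 /hr


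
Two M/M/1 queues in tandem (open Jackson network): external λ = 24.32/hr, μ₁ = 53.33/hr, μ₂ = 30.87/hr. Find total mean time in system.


Each node sees arrival rate λ = 24.32/hr (tandem ⇒ throughput preserved).
W₁ = 1/(μ₁−λ) = 1/(53.33−24.32) = 0.03447 hr
W₂ = 1/(μ₂−λ) = 1/(30.87−24.32) = 0.15267 hr
W_total = W₁ + W₂ = 0.03447 + 0.15267 = 0.18714 hr

Final: 0.18714 hr


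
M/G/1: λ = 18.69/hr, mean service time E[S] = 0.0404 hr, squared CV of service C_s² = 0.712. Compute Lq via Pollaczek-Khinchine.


ρ = λ·E[S] = 18.69·0.0404 = 0.7551
Lq = ρ²(1+C_s²)/(2(1−ρ)) = 0.5701·(1+0.712)/(2·0.2449)
= 0.5701·1.7120/0.4898 = 1.99262

Final: 1.99262


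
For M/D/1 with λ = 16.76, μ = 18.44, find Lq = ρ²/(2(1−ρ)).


ρ = 16.76/18.44 = 0.9089
M/D/1: Lq = ρ²/(2(1−ρ)) = 0.8261/(2·0.09111) = 4.53365

Final: 4.53365


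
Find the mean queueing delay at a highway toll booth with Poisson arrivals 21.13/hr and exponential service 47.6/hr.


ρ = 21.13/47.6 = 0.4439
Wq = ρ/(μ−λ) = 0.4439/(47.6 − 21.13) = 0.4439/26.47 = 0.01677 hr

Final: 0.01677 hr


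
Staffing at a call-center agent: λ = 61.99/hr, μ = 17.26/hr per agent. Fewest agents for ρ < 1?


Stability requires cμ > λ ⇔ c > λ/μ.
λ/μ = 61.99/17.26 = 3.5915
Minimum integer c = ⌊3.5915⌋ + 1 = 4
Check: 4·17.26 = 69.04 > 61.99, while 3·17.26 = 51.78 ≤ 61.99

Final: 4 servers


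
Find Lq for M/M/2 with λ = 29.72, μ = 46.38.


a = λ/μ = 0.6408; ρ = a/2 = 0.3204
P₀ = 0.514696
Lq = P₀·a^c·ρ / (c!·(1−ρ)²) = 0.514696·0.41062·0.3204/(2·0.46186)
= 0.07331

Final: 0.07331


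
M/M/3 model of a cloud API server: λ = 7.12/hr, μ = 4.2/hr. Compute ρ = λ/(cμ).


ρ = λ/(cμ) = 7.12/(3·4.2) = 7.12/12.60 = 0.5651

Final: 0.5651


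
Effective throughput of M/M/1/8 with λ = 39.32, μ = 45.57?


ρ = 0.8628; P_K = (1−ρ)ρ^8/(1−ρ^9) = 0.057339
λ_eff = λ(1 − P_K) = 39.32·(1 − 0.057339) = 39.32·0.942661 = 37.0654 /hr

Final: 37.0654 /hr


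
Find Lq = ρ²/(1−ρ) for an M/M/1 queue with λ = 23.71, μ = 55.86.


ρ = 23.71/55.86 = 0.4245
Lq = ρ²/(1−ρ) = 0.1802/0.5755 = 0.3130

Final: 0.3130


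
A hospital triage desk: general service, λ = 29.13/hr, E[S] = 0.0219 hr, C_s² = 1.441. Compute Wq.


ρ = λ·E[S] = 29.13·0.0219 = 0.6379
E[S²] = E[S]²(1+C_s²) = 0.0219²·(1+1.441) = 0.001171
Wq = λ·E[S²]/(2(1−ρ)) = 29.13·0.001171/(2·0.3621) = 0.04710 hr

Final: 0.04710 hr


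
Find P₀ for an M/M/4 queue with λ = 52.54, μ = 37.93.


a = λ/μ = 52.54/37.93 = 1.3852; ρ = a/c = 0.3463
Σ_{k=0}^{3} a^k/k! (terms k=0..3) = 1.00000 + 1.38518 + 0.95937 + 0.44297 = 3.78752
Tail: a^4/(4!(1−ρ)) = 3.68153/(24·0.6537) = 0.23466
P₀ = 1/(3.78752 + 0.23466) = 1/4.02217 = 0.248622

Final: 0.248622


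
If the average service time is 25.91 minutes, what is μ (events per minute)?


μ = 1/(service time) in consistent units.
1 minute = 1 min, so μ = 1/25.91 = 0.03860 per minute

Final: 0.03860 /min


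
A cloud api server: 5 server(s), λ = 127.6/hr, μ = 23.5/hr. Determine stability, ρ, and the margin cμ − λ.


Total capacity cμ = 5·23.5 = 117.50/hr
ρ = λ/(cμ) = 127.6/117.50 = 1.0860
Stable ⇔ ρ < 1: NO
Spare capacity = cμ − λ = 117.50 − 127.6 = -10.10/hr

Final: ρ = 1.0860; unstable; margin = -10.10/hr


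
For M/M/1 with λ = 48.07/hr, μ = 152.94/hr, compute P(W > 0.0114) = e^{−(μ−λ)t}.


W ~ Exponential(μ−λ) for M/M/1.
μ − λ = 152.94 − 48.07 = 104.8700
P(W > t) = e^{−(μ−λ)t} = e^{−1.1955} = 0.302547

Final: 0.302547


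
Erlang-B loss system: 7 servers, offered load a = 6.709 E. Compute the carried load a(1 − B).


B(7,6.709) = 0.230658 (Erlang-B)
Carried load = a(1 − B) = 6.709·(1 − 0.230658) = 6.709·0.769342 = 5.1615 E

Final: 5.1615 Erlangs


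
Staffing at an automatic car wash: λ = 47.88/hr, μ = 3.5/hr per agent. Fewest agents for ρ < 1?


Stability requires cμ > λ ⇔ c > λ/μ.
λ/μ = 47.88/3.5 = 13.6800
Minimum integer c = ⌊13.6800⌋ + 1 = 14
Check: 14·3.5 = 49.00 > 47.88, while 13·3.5 = 45.50 ≤ 47.88

Final: 14 servers


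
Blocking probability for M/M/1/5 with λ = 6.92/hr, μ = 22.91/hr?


ρ = λ/μ = 6.92/22.91 = 0.3021
P_K = (1−ρ)ρ^K/(1−ρ^(K+1)) = (0.6979·0.002514)/(1 − 0.0007594)
= 0.001755/0.999241 = 0.001756

Final: 0.001756


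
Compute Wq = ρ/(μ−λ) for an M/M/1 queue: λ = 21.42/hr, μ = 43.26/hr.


ρ = 21.42/43.26 = 0.4951
Wq = ρ/(μ−λ) = 0.4951/(43.26 − 21.42) = 0.4951/21.84 = 0.02267 hr

Final: 0.02267 hr


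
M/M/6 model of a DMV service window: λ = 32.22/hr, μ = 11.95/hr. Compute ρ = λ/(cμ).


ρ = λ/(cμ) = 32.22/(6·11.95) = 32.22/71.70 = 0.4494

Final: 0.4494


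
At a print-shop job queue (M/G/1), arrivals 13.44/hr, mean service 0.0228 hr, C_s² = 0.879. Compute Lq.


ρ = λ·E[S] = 13.44·0.0228 = 0.3064
Lq = ρ²(1+C_s²)/(2(1−ρ)) = 0.09390·(1+0.879)/(2·0.6936)
= 0.09390·1.8790/1.3871 = 0.12720

Final: 0.12720


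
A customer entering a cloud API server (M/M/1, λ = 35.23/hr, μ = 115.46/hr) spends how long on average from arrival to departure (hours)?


W = 1/(μ−λ) = 1/(115.46 − 35.23) = 1/80.23 = 0.01246 hr

Final: 0.01246 hr


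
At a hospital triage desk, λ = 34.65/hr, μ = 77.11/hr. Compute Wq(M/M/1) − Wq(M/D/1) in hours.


ρ = 34.65/77.11 = 0.4494
Wq(M/M/1) = ρ/(μ−λ) = 0.4494/42.46 = 0.01058 hr
Wq(M/D/1) = ρ/(2(μ−λ)) = 0.005292 hr
Savings = 0.01058 − 0.005292 = 0.005292 hr

Final: 0.005292 hr


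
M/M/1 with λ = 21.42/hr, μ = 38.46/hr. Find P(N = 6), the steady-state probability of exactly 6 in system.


ρ = 21.42/38.46 = 0.5569
P_n = (1−ρ)·ρ^n = (1 − 0.5569)·0.5569^6 = 0.4431·0.029844 = 0.013223

Final: 0.013223


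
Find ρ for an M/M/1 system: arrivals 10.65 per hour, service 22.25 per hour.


ρ = λ/μ = 10.65/22.25 = 0.4787

Final: 0.4787


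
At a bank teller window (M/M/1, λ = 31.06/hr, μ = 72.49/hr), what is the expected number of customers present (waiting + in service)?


ρ = λ/μ = 31.06/72.49 = 0.4285
L = ρ/(1−ρ) = 0.4285/(1 − 0.4285) = 0.4285/0.5715 = 0.7497

Final: 0.7497


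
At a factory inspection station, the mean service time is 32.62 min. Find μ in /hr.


μ = 1/(service time) in consistent units.
1 hour = 60 min, so μ = 60/32.62 = 1.8394 per hour

Final: 1.8394 /hr


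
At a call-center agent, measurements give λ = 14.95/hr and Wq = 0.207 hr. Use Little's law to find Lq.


Lq = λWq = 14.95·0.207 = 3.0946

Final: 3.0946


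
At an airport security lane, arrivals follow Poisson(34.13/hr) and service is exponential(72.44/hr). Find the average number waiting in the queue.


ρ = 34.13/72.44 = 0.4711
Lq = ρ²/(1−ρ) = 0.2220/0.5289 = 0.4197

Final: 0.4197


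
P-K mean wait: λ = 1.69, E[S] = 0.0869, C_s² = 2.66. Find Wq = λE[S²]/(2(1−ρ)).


ρ = λ·E[S] = 1.69·0.0869 = 0.1469
E[S²] = E[S]²(1+C_s²) = 0.0869²·(1+2.66) = 0.027639
Wq = λ·E[S²]/(2(1−ρ)) = 1.69·0.027639/(2·0.8531) = 0.02738 hr

Final: 0.02738 hr


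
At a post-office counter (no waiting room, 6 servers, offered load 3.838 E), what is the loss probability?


B(c,a) = (a^c/c!) / Σ_{k=0}^{c} a^k/k!
a^6/6! = 4.439125
Σ terms (k=0..6): 1.00000 + 3.83800 + 7.36512 + 9.42245 + 9.04084 + 6.93975 + 4.43912 = 42.045276
B = 4.439125/42.045276 = 0.105580

Final: 0.105580


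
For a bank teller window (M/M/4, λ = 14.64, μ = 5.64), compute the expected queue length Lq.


a = λ/μ = 2.5957; ρ = a/4 = 0.6489
P₀ = 0.065497
Lq = P₀·a^c·ρ / (c!·(1−ρ)²) = 0.065497·45.39917·0.6489/(24·0.12325)
= 0.65236

Final: 0.65236


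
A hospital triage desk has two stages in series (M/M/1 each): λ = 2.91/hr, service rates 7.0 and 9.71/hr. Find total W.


Each node sees arrival rate λ = 2.91/hr (tandem ⇒ throughput preserved).
W₁ = 1/(μ₁−λ) = 1/(7.0−2.91) = 0.24450 hr
W₂ = 1/(μ₂−λ) = 1/(9.71−2.91) = 0.14706 hr
W_total = W₁ + W₂ = 0.24450 + 0.14706 = 0.39156 hr

Final: 0.39156 hr


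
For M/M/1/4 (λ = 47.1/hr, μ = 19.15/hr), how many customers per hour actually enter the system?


ρ = 2.4595; P_K = (1−ρ)ρ^4/(1−ρ^5) = 0.600086
λ_eff = λ(1 − P_K) = 47.1·(1 − 0.600086) = 47.1·0.399914 = 18.8360 /hr

Final: 18.8360 /hr


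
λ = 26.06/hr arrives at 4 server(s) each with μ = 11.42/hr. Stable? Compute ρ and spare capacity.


Total capacity cμ = 4·11.42 = 45.68/hr
ρ = λ/(cμ) = 26.06/45.68 = 0.5705
Stable ⇔ ρ < 1: YES
Spare capacity = cμ − λ = 45.68 − 26.06 = 19.62/hr

Final: ρ = 0.5705; stable; margin = 19.62/hr


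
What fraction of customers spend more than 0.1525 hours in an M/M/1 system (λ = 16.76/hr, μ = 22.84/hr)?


W ~ Exponential(μ−λ) for M/M/1.
μ − λ = 22.84 − 16.76 = 6.0800
P(W > t) = e^{−(μ−λ)t} = e^{−0.9272} = 0.395660

Final: 0.395660


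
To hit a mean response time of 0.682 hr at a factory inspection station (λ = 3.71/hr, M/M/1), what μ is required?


W = 1/(μ−λ) ⇒ μ − λ = 1/W = 1/0.682 = 1.4663
μ = λ + 1/W = 3.71 + 1.4663 = 5.1763 per hr

Final: 5.1763 /hr


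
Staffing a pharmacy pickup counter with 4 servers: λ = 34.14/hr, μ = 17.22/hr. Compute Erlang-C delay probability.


a = λ/μ = 1.9826; ρ = a/4 = 0.4956
P₀ = 0.132925 (from M/M/c formula)
C(c,a) = [a^c/(c!(1−ρ))]·P₀ = [15.44975/(24·0.5044)]·0.132925
= 1.27636·0.132925 = 0.169660

Final: 0.169660


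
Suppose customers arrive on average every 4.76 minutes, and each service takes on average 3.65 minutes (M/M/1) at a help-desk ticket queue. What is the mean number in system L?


λ = 60/4.76 = 12.6050 /hr
μ = 60/3.65 = 16.4384 /hr
ρ = λ/μ = 12.6050/16.4384 = 0.7668
L = ρ/(1−ρ) = 0.7668/0.2332 = 3.2883

Final: 3.2883


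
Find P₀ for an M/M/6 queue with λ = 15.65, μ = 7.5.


a = λ/μ = 15.65/7.5 = 2.0867; ρ = a/c = 0.3478
Σ_{k=0}^{5} a^k/k! (terms k=0..5) = 1.00000 + 2.08667 + 2.17709 + 1.51429 + 0.78995 + 0.32967 = 7.89767
Tail: a^6/(6!(1−ρ)) = 82.55026/(720·0.6522) = 0.17579
P₀ = 1/(7.89767 + 0.17579) = 1/8.07346 = 0.123863

Final: 0.123863


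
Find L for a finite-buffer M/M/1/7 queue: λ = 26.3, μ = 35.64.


ρ = 26.3/35.64 = 0.7379
L = ρ[1 − (K+1)ρ^K + Kρ^(K+1)] / [(1−ρ)(1−ρ^(K+1))]
Numerator: 0.7379·(1 − 8·0.119159 + 7·0.087931) = 0.488697
Denominator: (0.2621)·(0.912069) = 0.239021
L = 0.488697/0.239021 = 2.0446

Final: 2.0446


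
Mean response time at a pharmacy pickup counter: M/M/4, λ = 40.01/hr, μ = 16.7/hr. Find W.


a = 2.3958; ρ = 0.5990; P₀ = 0.083468
Lq = P₀·a^c·ρ/(c!(1−ρ)²) = 0.42669
Wq = Lq/λ = 0.42669/40.01 = 0.01066 hr
W = Wq + 1/μ = 0.01066 + 0.05988 = 0.07054 hr

Final: 0.07054 hr


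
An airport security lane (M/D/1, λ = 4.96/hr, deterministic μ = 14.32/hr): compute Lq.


ρ = 4.96/14.32 = 0.3464
M/D/1: Lq = ρ²/(2(1−ρ)) = 0.1200/(2·0.6536) = 0.09177

Final: 0.09177


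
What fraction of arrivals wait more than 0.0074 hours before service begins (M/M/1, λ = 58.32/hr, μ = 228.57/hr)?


ρ = 58.32/228.57 = 0.2552
P(Wq > t) = ρ·e^{−(μ−λ)t} = 0.2552·e^{−1.2599}
= 0.2552·0.283697 = 0.072386

Final: 0.072386


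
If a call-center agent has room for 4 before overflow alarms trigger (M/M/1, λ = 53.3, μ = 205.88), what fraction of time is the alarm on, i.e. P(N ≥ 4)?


ρ = 53.3/205.88 = 0.2589
P(N ≥ n) = ρ^n = 0.2589^4 = 0.004492

Final: 0.004492


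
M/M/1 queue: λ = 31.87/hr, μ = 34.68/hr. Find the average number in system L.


ρ = λ/μ = 31.87/34.68 = 0.9190
L = ρ/(1−ρ) = 0.9190/(1 − 0.9190) = 0.9190/0.08103 = 11.3416

Final: 11.3416


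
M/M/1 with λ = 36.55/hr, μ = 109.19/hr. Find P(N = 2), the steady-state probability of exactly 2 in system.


ρ = 36.55/109.19 = 0.3347
P_n = (1−ρ)·ρ^n = (1 − 0.3347)·0.3347^2 = 0.6653·0.112049 = 0.074542

Final: 0.074542


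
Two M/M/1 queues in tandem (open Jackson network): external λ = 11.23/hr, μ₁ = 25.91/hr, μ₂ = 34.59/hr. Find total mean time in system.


Each node sees arrival rate λ = 11.23/hr (tandem ⇒ throughput preserved).
W₁ = 1/(μ₁−λ) = 1/(25.91−11.23) = 0.06812 hr
W₂ = 1/(μ₂−λ) = 1/(34.59−11.23) = 0.04281 hr
W_total = W₁ + W₂ = 0.06812 + 0.04281 = 0.11093 hr

Final: 0.11093 hr


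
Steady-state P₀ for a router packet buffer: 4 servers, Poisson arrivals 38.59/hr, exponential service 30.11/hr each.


a = λ/μ = 38.59/30.11 = 1.2816; ρ = a/c = 0.3204
Σ_{k=0}^{3} a^k/k! (terms k=0..3) = 1.00000 + 1.28163 + 0.82129 + 0.35087 = 3.45379
Tail: a^4/(4!(1−ρ)) = 2.69809/(24·0.6796) = 0.16542
P₀ = 1/(3.45379 + 0.16542) = 1/3.61922 = 0.276303

Final: 0.276303


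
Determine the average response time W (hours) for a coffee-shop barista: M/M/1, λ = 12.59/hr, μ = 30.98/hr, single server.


W = 1/(μ−λ) = 1/(30.98 − 12.59) = 1/18.39 = 0.05438 hr

Final: 0.05438 hr


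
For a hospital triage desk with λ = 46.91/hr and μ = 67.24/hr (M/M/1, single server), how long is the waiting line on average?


ρ = 46.91/67.24 = 0.6977
Lq = ρ²/(1−ρ) = 0.4867/0.3023 = 1.6098

Final: 1.6098


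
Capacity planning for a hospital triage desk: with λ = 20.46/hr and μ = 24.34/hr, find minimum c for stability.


Stability requires cμ > λ ⇔ c > λ/μ.
λ/μ = 20.46/24.34 = 0.8406
Minimum integer c = ⌊0.8406⌋ + 1 = 1
Check: 1·24.34 = 24.34 > 20.46, while 0·24.34 = 0.00 ≤ 20.46

Final: 1 servers


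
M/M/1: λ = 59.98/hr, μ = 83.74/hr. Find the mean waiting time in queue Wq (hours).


ρ = 59.98/83.74 = 0.7163
Wq = ρ/(μ−λ) = 0.7163/(83.74 − 59.98) = 0.7163/23.76 = 0.03015 hr

Final: 0.03015 hr


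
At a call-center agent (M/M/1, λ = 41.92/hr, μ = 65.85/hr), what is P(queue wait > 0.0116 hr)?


ρ = 41.92/65.85 = 0.6366
P(Wq > t) = ρ·e^{−(μ−λ)t} = 0.6366·e^{−0.2776}
= 0.6366·0.757609 = 0.482293

Final: 0.482293


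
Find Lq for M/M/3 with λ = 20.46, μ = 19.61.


a = λ/μ = 1.0433; ρ = a/3 = 0.3478
P₀ = 0.347481
Lq = P₀·a^c·ρ / (c!·(1−ρ)²) = 0.347481·1.13575·0.3478/(6·0.42539)
= 0.05378

Final: 0.05378


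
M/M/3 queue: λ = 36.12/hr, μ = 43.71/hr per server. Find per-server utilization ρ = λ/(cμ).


ρ = λ/(cμ) = 36.12/(3·43.71) = 36.12/131.13 = 0.2755

Final: 0.2755


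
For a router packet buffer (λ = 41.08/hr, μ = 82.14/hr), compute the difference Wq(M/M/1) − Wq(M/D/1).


ρ = 41.08/82.14 = 0.5001
Wq(M/M/1) = ρ/(μ−λ) = 0.5001/41.06 = 0.01218 hr
Wq(M/D/1) = ρ/(2(μ−λ)) = 0.006090 hr
Savings = 0.01218 − 0.006090 = 0.006090 hr

Final: 0.006090 hr


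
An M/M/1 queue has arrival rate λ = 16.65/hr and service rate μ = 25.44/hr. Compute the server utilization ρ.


ρ = λ/μ = 16.65/25.44 = 0.6545

Final: 0.6545


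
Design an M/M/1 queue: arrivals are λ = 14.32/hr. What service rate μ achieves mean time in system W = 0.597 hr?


W = 1/(μ−λ) ⇒ μ − λ = 1/W = 1/0.597 = 1.6750
μ = λ + 1/W = 14.32 + 1.6750 = 15.9950 per hr

Final: 15.9950 /hr


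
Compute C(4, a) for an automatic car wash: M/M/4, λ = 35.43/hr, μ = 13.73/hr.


a = λ/μ = 2.5805; ρ = a/4 = 0.6451
P₀ = 0.066756 (from M/M/c formula)
C(c,a) = [a^c/(c!(1−ρ))]·P₀ = [44.34069/(24·0.3549)]·0.066756
= 5.20607·0.066756 = 0.347538

Final: 0.347538


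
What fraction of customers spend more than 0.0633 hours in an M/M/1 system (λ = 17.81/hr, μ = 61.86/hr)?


W ~ Exponential(μ−λ) for M/M/1.
μ − λ = 61.86 − 17.81 = 44.0500
P(W > t) = e^{−(μ−λ)t} = e^{−2.7884} = 0.061522

Final: 0.061522


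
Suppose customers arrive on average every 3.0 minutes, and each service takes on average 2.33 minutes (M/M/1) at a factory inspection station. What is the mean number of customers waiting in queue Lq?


λ = 60/3.0 = 20.0000 /hr
μ = 60/2.33 = 25.7511 /hr
ρ = λ/μ = 20.0000/25.7511 = 0.7767
Lq = ρ²/(1−ρ) = 0.6032/0.2233 = 2.7009

Final: 2.7009


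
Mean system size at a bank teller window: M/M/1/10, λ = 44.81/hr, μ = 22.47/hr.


ρ = 44.81/22.47 = 1.9942
L = ρ[1 − (K+1)ρ^K + Kρ^(K+1)] / [(1−ρ)(1−ρ^(K+1))]
Numerator: 1.9942·(1 − 11·994.760919 + 10·1983.766657) = 17741.123472
Denominator: (-0.9942)·(-1982.766657) = 1971.295377
L = 17741.123472/1971.295377 = 8.9997

Final: 8.9997


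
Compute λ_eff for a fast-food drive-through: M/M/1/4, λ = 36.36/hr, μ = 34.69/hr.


ρ = 1.0481; P_K = (1−ρ)ρ^4/(1−ρ^5) = 0.219235
λ_eff = λ(1 − P_K) = 36.36·(1 − 0.219235) = 36.36·0.780765 = 28.3886 /hr

Final: 28.3886 /hr


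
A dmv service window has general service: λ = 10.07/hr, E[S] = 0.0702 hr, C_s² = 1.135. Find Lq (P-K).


ρ = λ·E[S] = 10.07·0.0702 = 0.7069
Lq = ρ²(1+C_s²)/(2(1−ρ)) = 0.4997·(1+1.135)/(2·0.2931)
= 0.4997·2.1350/0.5862 = 1.82014

Final: 1.82014


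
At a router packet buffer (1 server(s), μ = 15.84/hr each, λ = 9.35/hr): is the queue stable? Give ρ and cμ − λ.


Total capacity cμ = 1·15.84 = 15.84/hr
ρ = λ/(cμ) = 9.35/15.84 = 0.5903
Stable ⇔ ρ < 1: YES
Spare capacity = cμ − λ = 15.84 − 9.35 = 6.49/hr

Final: ρ = 0.5903; stable; margin = 6.49/hr


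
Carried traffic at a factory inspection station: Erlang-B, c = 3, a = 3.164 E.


B(3,3.164) = 0.365371 (Erlang-B)
Carried load = a(1 − B) = 3.164·(1 − 0.365371) = 3.164·0.634629 = 2.0080 E

Final: 2.0080 Erlangs


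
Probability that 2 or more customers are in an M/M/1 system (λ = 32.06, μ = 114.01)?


ρ = 32.06/114.01 = 0.2812
P(N ≥ n) = ρ^n = 0.2812^2 = 0.079075

Final: 0.079075


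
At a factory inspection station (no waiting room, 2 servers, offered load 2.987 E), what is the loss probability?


B(c,a) = (a^c/c!) / Σ_{k=0}^{c} a^k/k!
a^2/2! = 4.461085
Σ terms (k=0..2): 1.00000 + 2.98700 + 4.46108 = 8.448085
B = 4.461085/8.448085 = 0.528059

Final: 0.528059


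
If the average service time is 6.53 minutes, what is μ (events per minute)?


μ = 1/(service time) in consistent units.
1 minute = 1 min, so μ = 1/6.53 = 0.1531 per minute

Final: 0.1531 /min


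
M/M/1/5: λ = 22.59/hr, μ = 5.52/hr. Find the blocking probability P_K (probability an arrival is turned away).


ρ = λ/μ = 22.59/5.52 = 4.0924
P_K = (1−ρ)ρ^K/(1−ρ^(K+1)) = (-3.0924·1147.851658)/(1 − 4697.458145)
= -3549.606487/-4696.458145 = 0.755805

Final: 0.755805


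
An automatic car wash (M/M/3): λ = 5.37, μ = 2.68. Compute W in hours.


a = 2.0037; ρ = 0.6679; P₀ = 0.110513
Lq = P₀·a^c·ρ/(c!(1−ρ)²) = 0.89741
Wq = Lq/λ = 0.89741/5.37 = 0.16711 hr
W = Wq + 1/μ = 0.16711 + 0.37313 = 0.54025 hr

Final: 0.54025 hr


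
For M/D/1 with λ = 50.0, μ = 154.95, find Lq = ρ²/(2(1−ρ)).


ρ = 50.0/154.95 = 0.3227
M/D/1: Lq = ρ²/(2(1−ρ)) = 0.1041/(2·0.6773) = 0.07687

Final: 0.07687


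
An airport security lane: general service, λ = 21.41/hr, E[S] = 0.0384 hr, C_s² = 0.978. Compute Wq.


ρ = λ·E[S] = 21.41·0.0384 = 0.8221
E[S²] = E[S]²(1+C_s²) = 0.0384²·(1+0.978) = 0.002917
Wq = λ·E[S²]/(2(1−ρ)) = 21.41·0.002917/(2·0.1779) = 0.17555 hr

Final: 0.17555 hr


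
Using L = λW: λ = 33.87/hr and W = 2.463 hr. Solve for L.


L = λW = 33.87·2.463 = 83.4218

Final: 83.4218


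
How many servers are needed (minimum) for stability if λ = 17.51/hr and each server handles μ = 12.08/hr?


Stability requires cμ > λ ⇔ c > λ/μ.
λ/μ = 17.51/12.08 = 1.4495
Minimum integer c = ⌊1.4495⌋ + 1 = 2
Check: 2·12.08 = 24.16 > 17.51, while 1·12.08 = 12.08 ≤ 17.51

Final: 2 servers


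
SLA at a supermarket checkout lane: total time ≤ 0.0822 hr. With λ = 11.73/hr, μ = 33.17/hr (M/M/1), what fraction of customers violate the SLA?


W ~ Exponential(μ−λ) for M/M/1.
μ − λ = 33.17 − 11.73 = 21.4400
P(W > t) = e^{−(μ−λ)t} = e^{−1.7624} = 0.171638

Final: 0.171638


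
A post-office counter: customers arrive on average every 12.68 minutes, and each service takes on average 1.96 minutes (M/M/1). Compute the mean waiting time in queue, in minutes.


λ = 60/12.68 = 4.7319 /hr
μ = 60/1.96 = 30.6122 /hr
ρ = λ/μ = 4.7319/30.6122 = 0.1546
Wq = ρ/(μ−λ) = 0.1546/(30.6122−4.7319) = 0.005973 hr
In minutes: 0.005973·60 = 0.3584 min

Final: 0.3584 min


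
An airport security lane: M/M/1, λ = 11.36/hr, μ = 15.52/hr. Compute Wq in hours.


ρ = 11.36/15.52 = 0.7320
Wq = ρ/(μ−λ) = 0.7320/(15.52 − 11.36) = 0.7320/4.16 = 0.1760 hr

Final: 0.1760 hr


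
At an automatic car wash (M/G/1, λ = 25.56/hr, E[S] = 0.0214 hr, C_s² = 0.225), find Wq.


ρ = λ·E[S] = 25.56·0.0214 = 0.5470
E[S²] = E[S]²(1+C_s²) = 0.0214²·(1+0.225) = 0.0005610
Wq = λ·E[S²]/(2(1−ρ)) = 25.56·0.0005610/(2·0.4530) = 0.01583 hr

Final: 0.01583 hr


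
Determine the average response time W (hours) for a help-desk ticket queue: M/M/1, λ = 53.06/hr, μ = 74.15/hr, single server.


W = 1/(μ−λ) = 1/(74.15 − 53.06) = 1/21.09 = 0.04742 hr

Final: 0.04742 hr


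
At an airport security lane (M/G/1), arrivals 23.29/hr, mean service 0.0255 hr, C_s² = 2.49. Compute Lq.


ρ = λ·E[S] = 23.29·0.0255 = 0.5939
Lq = ρ²(1+C_s²)/(2(1−ρ)) = 0.3527·(1+2.49)/(2·0.4061)
= 0.3527·3.4900/0.8122 = 1.51557

Final: 1.51557


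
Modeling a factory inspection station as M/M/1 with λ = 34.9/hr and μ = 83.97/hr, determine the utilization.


ρ = λ/μ = 34.9/83.97 = 0.4156

Final: 0.4156


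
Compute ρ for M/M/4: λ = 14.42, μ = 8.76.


ρ = λ/(cμ) = 14.42/(4·8.76) = 14.42/35.04 = 0.4115

Final: 0.4115


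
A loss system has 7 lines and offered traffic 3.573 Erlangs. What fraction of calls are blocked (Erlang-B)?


B(c,a) = (a^c/c!) / Σ_{k=0}^{c} a^k/k!
a^7/7! = 1.475029
Σ terms (k=0..7): 1.00000 + 3.57300 + 6.38316 + 7.60235 + 6.79080 + 4.85270 + 2.88979 + 1.47503 = 34.566830
B = 1.475029/34.566830 = 0.042672

Final: 0.042672


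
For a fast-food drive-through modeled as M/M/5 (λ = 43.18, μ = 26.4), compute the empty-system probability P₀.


a = λ/μ = 43.18/26.4 = 1.6356; ρ = a/c = 0.3271
Σ_{k=0}^{4} a^k/k! (terms k=0..4) = 1.00000 + 1.63561 + 1.33760 + 0.72926 + 0.29820 = 5.00067
Tail: a^5/(5!(1−ρ)) = 11.70560/(120·0.6729) = 0.14497
P₀ = 1/(5.00067 + 0.14497) = 1/5.14564 = 0.194339

Final: 0.194339


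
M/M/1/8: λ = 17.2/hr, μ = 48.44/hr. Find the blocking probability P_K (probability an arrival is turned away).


ρ = λ/μ = 17.2/48.44 = 0.3551
P_K = (1−ρ)ρ^K/(1−ρ^(K+1)) = (0.6449·0.0002527)/(1 − 0.00008973)
= 0.0001630/0.999910 = 0.0001630

Final: 0.0001630


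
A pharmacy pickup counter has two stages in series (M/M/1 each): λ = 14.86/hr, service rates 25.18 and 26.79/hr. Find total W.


Each node sees arrival rate λ = 14.86/hr (tandem ⇒ throughput preserved).
W₁ = 1/(μ₁−λ) = 1/(25.18−14.86) = 0.09690 hr
W₂ = 1/(μ₂−λ) = 1/(26.79−14.86) = 0.08382 hr
W_total = W₁ + W₂ = 0.09690 + 0.08382 = 0.18072 hr

Final: 0.18072 hr


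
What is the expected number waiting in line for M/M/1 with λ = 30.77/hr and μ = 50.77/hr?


ρ = 30.77/50.77 = 0.6061
Lq = ρ²/(1−ρ) = 0.3673/0.3939 = 0.9324

Final: 0.9324


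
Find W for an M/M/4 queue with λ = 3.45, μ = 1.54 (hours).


a = 2.2403; ρ = 0.5601; P₀ = 0.099909
Lq = P₀·a^c·ρ/(c!(1−ρ)²) = 0.30342
Wq = Lq/λ = 0.30342/3.45 = 0.08795 hr
W = Wq + 1/μ = 0.08795 + 0.64935 = 0.73730 hr

Final: 0.73730 hr


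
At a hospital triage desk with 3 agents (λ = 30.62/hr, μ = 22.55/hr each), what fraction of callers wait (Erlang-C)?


a = λ/μ = 1.3579; ρ = a/3 = 0.4526
P₀ = 0.247396 (from M/M/c formula)
C(c,a) = [a^c/(c!(1−ρ))]·P₀ = [2.50366/(6·0.5474)]·0.247396
= 0.76232·0.247396 = 0.188596

Final: 0.188596


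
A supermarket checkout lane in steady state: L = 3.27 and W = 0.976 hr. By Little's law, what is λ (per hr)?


λ = L/W = 3.27/0.976 = 3.3504 /hr

Final: 3.3504 /hr


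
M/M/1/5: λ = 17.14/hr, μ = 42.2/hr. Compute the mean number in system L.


ρ = 17.14/42.2 = 0.4062
L = ρ[1 − (K+1)ρ^K + Kρ^(K+1)] / [(1−ρ)(1−ρ^(K+1))]
Numerator: 0.4062·(1 − 6·0.011053 + 5·0.004489) = 0.388342
Denominator: (0.5938)·(0.995511) = 0.591173
L = 0.388342/0.591173 = 0.6569

Final: 0.6569


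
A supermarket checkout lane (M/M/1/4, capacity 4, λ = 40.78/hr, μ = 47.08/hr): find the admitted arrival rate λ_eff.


ρ = 0.8662; P_K = (1−ρ)ρ^4/(1−ρ^5) = 0.147004
λ_eff = λ(1 − P_K) = 40.78·(1 − 0.147004) = 40.78·0.852996 = 34.7852 /hr

Final: 34.7852 /hr


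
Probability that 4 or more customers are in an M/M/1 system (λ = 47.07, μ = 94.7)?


ρ = 47.07/94.7 = 0.4970
P(N ≥ n) = ρ^n = 0.4970^4 = 0.061035

Final: 0.061035


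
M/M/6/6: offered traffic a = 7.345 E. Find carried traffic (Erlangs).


B(6,7.345) = 0.352391 (Erlang-B)
Carried load = a(1 − B) = 7.345·(1 − 0.352391) = 7.345·0.647609 = 4.7567 E

Final: 4.7567 Erlangs


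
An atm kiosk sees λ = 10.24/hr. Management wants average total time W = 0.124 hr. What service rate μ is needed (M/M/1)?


W = 1/(μ−λ) ⇒ μ − λ = 1/W = 1/0.124 = 8.0645
μ = λ + 1/W = 10.24 + 8.0645 = 18.3045 per hr

Final: 18.3045 /hr


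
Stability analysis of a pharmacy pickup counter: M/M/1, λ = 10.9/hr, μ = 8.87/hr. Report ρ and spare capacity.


Total capacity cμ = 1·8.87 = 8.87/hr
ρ = λ/(cμ) = 10.9/8.87 = 1.2289
Stable ⇔ ρ < 1: NO
Spare capacity = cμ − λ = 8.87 − 10.9 = -2.03/hr

Final: ρ = 1.2289; unstable; margin = -2.03/hr


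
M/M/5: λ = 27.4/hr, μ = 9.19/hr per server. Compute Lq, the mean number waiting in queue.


a = λ/μ = 2.9815; ρ = a/5 = 0.5963
P₀ = 0.047621
Lq = P₀·a^c·ρ / (c!·(1−ρ)²) = 0.047621·235.59998·0.5963/(120·0.16297)
= 0.34209

Final: 0.34209


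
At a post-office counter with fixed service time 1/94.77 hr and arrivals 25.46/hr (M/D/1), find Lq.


ρ = 25.46/94.77 = 0.2687
M/D/1: Lq = ρ²/(2(1−ρ)) = 0.07217/(2·0.7313) = 0.04934

Final: 0.04934


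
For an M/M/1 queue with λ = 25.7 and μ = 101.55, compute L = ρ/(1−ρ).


ρ = λ/μ = 25.7/101.55 = 0.2531
L = ρ/(1−ρ) = 0.2531/(1 − 0.2531) = 0.2531/0.7469 = 0.3388

Final: 0.3388


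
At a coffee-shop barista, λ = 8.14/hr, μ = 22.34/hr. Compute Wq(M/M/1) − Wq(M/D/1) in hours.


ρ = 8.14/22.34 = 0.3644
Wq(M/M/1) = ρ/(μ−λ) = 0.3644/14.20 = 0.02566 hr
Wq(M/D/1) = ρ/(2(μ−λ)) = 0.01283 hr
Savings = 0.02566 − 0.01283 = 0.01283 hr

Final: 0.01283 hr


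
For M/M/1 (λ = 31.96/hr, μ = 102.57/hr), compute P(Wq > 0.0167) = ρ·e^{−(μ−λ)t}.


ρ = 31.96/102.57 = 0.3116
P(Wq > t) = ρ·e^{−(μ−λ)t} = 0.3116·e^{−1.1792}
= 0.3116·0.307529 = 0.095823

Final: 0.095823


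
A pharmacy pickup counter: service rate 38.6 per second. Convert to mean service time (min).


Mean service time = 1/μ = 1/38.6 second = 0.02591 second
In minutes: 0.02591 × 0.0166667 = 0.0004318 min

Final: 0.0004318 min


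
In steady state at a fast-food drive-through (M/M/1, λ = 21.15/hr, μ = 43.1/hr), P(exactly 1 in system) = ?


ρ = 21.15/43.1 = 0.4907
P_n = (1−ρ)·ρ^n = (1 − 0.4907)·0.4907^1 = 0.5093·0.490719 = 0.249914

Final: 0.249914


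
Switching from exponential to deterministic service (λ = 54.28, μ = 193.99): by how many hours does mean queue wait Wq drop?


ρ = 54.28/193.99 = 0.2798
Wq(M/M/1) = ρ/(μ−λ) = 0.2798/139.71 = 0.002003 hr
Wq(M/D/1) = ρ/(2(μ−λ)) = 0.001001 hr
Savings = 0.002003 − 0.001001 = 0.001001 hr

Final: 0.001001 hr


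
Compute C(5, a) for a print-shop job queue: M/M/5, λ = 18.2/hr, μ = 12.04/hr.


a = λ/μ = 1.5116; ρ = a/5 = 0.3023
P₀ = 0.220184 (from M/M/c formula)
C(c,a) = [a^c/(c!(1−ρ))]·P₀ = [7.89268/(120·0.6977)]·0.220184
= 0.09427·0.220184 = 0.020758

Final: 0.020758


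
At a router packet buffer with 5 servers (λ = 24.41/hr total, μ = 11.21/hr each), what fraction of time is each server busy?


ρ = λ/(cμ) = 24.41/(5·11.21) = 24.41/56.05 = 0.4355

Final: 0.4355


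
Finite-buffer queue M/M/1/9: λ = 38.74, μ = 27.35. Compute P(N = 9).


ρ = λ/μ = 38.74/27.35 = 1.4165
P_K = (1−ρ)ρ^K/(1−ρ^(K+1)) = (-0.4165·22.952002)/(1 − 32.510441)
= -9.558439/-31.510441 = 0.303342

Final: 0.303342


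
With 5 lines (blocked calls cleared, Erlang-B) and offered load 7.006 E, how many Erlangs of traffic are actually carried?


B(5,7.006) = 0.425074 (Erlang-B)
Carried load = a(1 − B) = 7.006·(1 − 0.425074) = 7.006·0.574926 = 4.0279 E

Final: 4.0279 Erlangs


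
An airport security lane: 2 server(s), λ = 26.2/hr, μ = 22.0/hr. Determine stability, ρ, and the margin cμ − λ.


Total capacity cμ = 2·22.0 = 44.00/hr
ρ = λ/(cμ) = 26.2/44.00 = 0.5955
Stable ⇔ ρ < 1: YES
Spare capacity = cμ − λ = 44.00 − 26.2 = 17.80/hr

Final: ρ = 0.5955; stable; margin = 17.80/hr


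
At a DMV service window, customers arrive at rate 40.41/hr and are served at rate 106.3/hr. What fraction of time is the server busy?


ρ = λ/μ = 40.41/106.3 = 0.3802

Final: 0.3802


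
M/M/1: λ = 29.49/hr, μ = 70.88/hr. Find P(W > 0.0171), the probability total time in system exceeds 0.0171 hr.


W ~ Exponential(μ−λ) for M/M/1.
μ − λ = 70.88 − 29.49 = 41.3900
P(W > t) = e^{−(μ−λ)t} = e^{−0.7078} = 0.492742

Final: 0.492742


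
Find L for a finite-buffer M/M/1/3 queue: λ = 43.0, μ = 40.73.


ρ = 43.0/40.73 = 1.0557
L = ρ[1 − (K+1)ρ^K + Kρ^(K+1)] / [(1−ρ)(1−ρ^(K+1))]
Numerator: 1.0557·(1 − 4·1.176690 + 3·1.242271) = 0.021168
Denominator: (-0.05573)·(-0.242271) = 0.013502
L = 0.021168/0.013502 = 1.5677

Final: 1.5677


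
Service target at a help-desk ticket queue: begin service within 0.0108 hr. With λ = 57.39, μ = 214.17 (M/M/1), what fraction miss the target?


ρ = 57.39/214.17 = 0.2680
P(Wq > t) = ρ·e^{−(μ−λ)t} = 0.2680·e^{−1.6932}
= 0.2680·0.183926 = 0.049286

Final: 0.049286


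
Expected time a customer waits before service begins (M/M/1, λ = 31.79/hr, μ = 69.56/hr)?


ρ = 31.79/69.56 = 0.4570
Wq = ρ/(μ−λ) = 0.4570/(69.56 − 31.79) = 0.4570/37.77 = 0.01210 hr

Final: 0.01210 hr


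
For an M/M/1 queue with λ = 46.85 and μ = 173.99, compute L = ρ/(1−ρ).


ρ = λ/μ = 46.85/173.99 = 0.2693
L = ρ/(1−ρ) = 0.2693/(1 − 0.2693) = 0.2693/0.7307 = 0.3685

Final: 0.3685


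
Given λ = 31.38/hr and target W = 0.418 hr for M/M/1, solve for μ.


W = 1/(μ−λ) ⇒ μ − λ = 1/W = 1/0.418 = 2.3923
μ = λ + 1/W = 31.38 + 2.3923 = 33.7723 per hr

Final: 33.7723 /hr


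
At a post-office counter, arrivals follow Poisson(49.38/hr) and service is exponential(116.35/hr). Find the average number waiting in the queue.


ρ = 49.38/116.35 = 0.4244
Lq = ρ²/(1−ρ) = 0.1801/0.5756 = 0.3129

Final: 0.3129


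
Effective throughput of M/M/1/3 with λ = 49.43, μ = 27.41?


ρ = 1.8034; P_K = (1−ρ)ρ^3/(1−ρ^4) = 0.491998
λ_eff = λ(1 − P_K) = 49.43·(1 − 0.491998) = 49.43·0.508002 = 25.1105 /hr

Final: 25.1105 /hr


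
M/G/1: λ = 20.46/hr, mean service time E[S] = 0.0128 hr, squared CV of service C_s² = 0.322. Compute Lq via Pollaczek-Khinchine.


ρ = λ·E[S] = 20.46·0.0128 = 0.2619
Lq = ρ²(1+C_s²)/(2(1−ρ)) = 0.06859·(1+0.322)/(2·0.7381)
= 0.06859·1.3220/1.4762 = 0.06142

Final: 0.06142


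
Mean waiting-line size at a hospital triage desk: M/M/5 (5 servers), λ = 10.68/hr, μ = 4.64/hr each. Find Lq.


a = λ/μ = 2.3017; ρ = a/5 = 0.4603
P₀ = 0.098520
Lq = P₀·a^c·ρ / (c!·(1−ρ)²) = 0.098520·64.60503·0.4603/(120·0.29123)
= 0.08384

Final: 0.08384


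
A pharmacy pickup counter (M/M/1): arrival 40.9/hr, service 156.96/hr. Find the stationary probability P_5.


ρ = 40.9/156.96 = 0.2606
P_n = (1−ρ)·ρ^n = (1 − 0.2606)·0.2606^5 = 0.7394·0.001201 = 0.0008883

Final: 0.0008883
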